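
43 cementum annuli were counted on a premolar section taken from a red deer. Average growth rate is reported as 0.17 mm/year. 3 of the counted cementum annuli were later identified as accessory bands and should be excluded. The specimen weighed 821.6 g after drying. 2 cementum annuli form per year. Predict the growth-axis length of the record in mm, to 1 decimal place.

3.4 mm

Adjusted count: 43 − 3 = 40 cementum annuli.
40 cementum annuli at 2 per year is 40 / 2 = 20 years.
Predicted length = 0.17 mm/year × 20 years = 3.4 mm.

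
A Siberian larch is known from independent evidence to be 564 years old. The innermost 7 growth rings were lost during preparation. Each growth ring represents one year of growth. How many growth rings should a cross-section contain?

At one growth ring per year, 564 years correspond to 564 growth rings.
Less the 7 uncaptured growth rings: 564 − 7 = 557.

557 growth rings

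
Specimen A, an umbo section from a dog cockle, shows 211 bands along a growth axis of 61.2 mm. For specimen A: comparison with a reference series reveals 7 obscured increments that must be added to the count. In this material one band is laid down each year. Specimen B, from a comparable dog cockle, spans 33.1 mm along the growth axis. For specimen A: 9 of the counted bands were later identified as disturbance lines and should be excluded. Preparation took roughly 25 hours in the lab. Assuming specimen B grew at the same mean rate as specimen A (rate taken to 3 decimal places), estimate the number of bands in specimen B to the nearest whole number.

Specimen A: correcting the raw count gives 211 − 9 + 7 = 209 true bands.
A: Mean rate = 61.2 mm / 209 years ≈ 0.293 mm/year.
For B, 33.1 / 0.293 = 112.97 years ≈ 113 bands.

113 bands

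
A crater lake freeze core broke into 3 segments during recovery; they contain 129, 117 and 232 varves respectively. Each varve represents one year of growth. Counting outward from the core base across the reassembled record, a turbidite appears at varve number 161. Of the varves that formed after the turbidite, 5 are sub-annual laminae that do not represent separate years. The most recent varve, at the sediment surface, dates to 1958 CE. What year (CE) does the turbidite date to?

1646 CE

Total varves = 129 + 117 + 232 = 478.
The turbidite sits at varve 161 from the core base, so 478 − 161 = 317 varves formed after it.
Removing the 5 false varves leaves 317 − 5 = 312 true varves beyond the turbidite.
1958 − 312 = 1646 CE.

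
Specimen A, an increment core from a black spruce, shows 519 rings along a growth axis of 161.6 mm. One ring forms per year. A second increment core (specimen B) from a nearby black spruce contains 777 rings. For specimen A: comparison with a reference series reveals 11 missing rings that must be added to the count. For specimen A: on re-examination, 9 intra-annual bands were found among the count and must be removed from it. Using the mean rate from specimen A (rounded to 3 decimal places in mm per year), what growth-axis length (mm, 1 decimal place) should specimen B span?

240.9 mm

Specimen A: adjusted count: 519 − 9 + 11 = 521 rings.
A: Extension rate ≈ 161.6 / 521 = 0.310 mm/yr.
B's length ≈ 0.310 × 777 = 240.9 mm.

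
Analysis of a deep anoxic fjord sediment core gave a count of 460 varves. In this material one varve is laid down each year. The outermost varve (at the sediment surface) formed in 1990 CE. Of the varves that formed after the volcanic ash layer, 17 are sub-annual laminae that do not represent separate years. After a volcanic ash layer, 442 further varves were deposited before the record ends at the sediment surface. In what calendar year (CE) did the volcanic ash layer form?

442 varves post-date the volcanic ash layer.
Excluding 17 false varves: 442 − 17 = 425.
The varve at the sediment surface is 1990 CE, so the volcanic ash layer dates to 1990 − 425 = 1565 CE.

1565 CE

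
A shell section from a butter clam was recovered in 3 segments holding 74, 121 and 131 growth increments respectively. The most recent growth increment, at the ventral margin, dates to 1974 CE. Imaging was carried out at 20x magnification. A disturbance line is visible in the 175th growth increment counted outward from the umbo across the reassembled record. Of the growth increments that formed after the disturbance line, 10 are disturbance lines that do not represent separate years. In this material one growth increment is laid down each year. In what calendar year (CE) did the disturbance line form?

Total growth increments = 74 + 121 + 131 = 326.
326 − 175 = 151 growth increments lie beyond the disturbance line toward the ventral margin.
Removing the 10 false growth increments leaves 151 − 10 = 141 true growth increments beyond the disturbance line.
Counting back 141 years from 1974 CE places the disturbance line in 1974 − 141 = 1833 CE.

1833 CE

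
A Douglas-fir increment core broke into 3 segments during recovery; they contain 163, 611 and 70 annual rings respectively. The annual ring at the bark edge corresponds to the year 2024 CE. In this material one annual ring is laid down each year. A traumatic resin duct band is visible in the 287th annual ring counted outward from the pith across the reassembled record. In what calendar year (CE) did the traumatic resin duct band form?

1467 CE

Total annual rings = 163 + 611 + 70 = 844.
844 − 287 = 557 annual rings lie beyond the traumatic resin duct band toward the bark edge.
2024 − 557 = 1467 CE.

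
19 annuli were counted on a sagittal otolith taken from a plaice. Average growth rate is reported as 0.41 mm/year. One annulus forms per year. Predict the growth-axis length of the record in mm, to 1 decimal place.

19 years of growth are recorded.
19 years at 0.41 mm/year gives 0.41 × 19 = 7.8 mm.

7.8 mm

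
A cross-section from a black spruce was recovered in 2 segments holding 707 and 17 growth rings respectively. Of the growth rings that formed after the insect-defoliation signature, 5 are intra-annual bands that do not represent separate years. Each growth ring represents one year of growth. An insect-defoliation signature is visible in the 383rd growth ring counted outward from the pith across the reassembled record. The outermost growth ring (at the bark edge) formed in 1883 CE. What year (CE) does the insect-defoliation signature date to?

Total growth rings = 707 + 17 = 724.
The insect-defoliation signature sits at growth ring 383 from the pith, so 724 − 383 = 341 growth rings formed after it.
Removing the 5 false growth rings leaves 341 − 5 = 336 true growth rings beyond the insect-defoliation signature.
Counting back 336 years from 1883 CE places the insect-defoliation signature in 1883 − 336 = 1547 CE.

1547 CE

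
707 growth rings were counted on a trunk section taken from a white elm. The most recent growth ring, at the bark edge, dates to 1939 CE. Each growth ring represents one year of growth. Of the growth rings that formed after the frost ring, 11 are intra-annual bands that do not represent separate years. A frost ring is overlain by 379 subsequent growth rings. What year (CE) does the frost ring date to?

There are 379 growth rings younger than the frost ring.
Excluding 11 false growth rings: 379 − 11 = 368.
1939 − 368 = 1571 CE.

1571 CE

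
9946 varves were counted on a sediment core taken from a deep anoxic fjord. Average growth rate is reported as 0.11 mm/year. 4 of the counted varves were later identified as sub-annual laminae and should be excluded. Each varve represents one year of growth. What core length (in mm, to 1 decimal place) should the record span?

After corrections the count is 9946 − 4 = 9942 varves.
9942 years at 0.11 mm/year gives 0.11 × 9942 = 1093.6 mm.

1093.6 mm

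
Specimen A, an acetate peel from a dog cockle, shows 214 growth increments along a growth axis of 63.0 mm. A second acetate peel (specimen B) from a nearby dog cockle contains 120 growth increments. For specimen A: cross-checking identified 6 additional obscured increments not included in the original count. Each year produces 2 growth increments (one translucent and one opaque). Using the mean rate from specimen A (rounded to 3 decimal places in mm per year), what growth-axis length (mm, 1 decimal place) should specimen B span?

Specimen A: correcting the raw count gives 214 + 6 = 220 true growth increments.
Specimen A: with 2 growth increments per year, 220 / 2 = 110 years.
A: 63.0 mm over 110 years gives 63.0 / 110 ≈ 0.573 mm/yr.
Specimen B: dividing by 2 growth increments per year: 120 / 2 = 60 years. Length of B = 0.573 × 60 = 34.4 mm.

34.4 mm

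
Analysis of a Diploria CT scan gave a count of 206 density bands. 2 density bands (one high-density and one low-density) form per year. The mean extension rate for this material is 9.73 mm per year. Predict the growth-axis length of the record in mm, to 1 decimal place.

1002.2 mm

206 density bands at 2 per year is 206 / 2 = 103 years.
103 years at 9.73 mm/year gives 9.73 × 103 = 1002.2 mm.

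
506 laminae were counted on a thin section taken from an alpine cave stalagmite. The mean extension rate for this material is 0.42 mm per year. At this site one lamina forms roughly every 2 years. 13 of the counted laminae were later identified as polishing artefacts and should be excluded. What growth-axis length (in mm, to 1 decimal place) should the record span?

414.1 mm

After corrections the count is 506 − 13 = 493 laminae.
Multiplying by 2 years per lamina: 493 × 2 = 986 years.
Predicted length = 0.42 mm/year × 986 years = 414.1 mm.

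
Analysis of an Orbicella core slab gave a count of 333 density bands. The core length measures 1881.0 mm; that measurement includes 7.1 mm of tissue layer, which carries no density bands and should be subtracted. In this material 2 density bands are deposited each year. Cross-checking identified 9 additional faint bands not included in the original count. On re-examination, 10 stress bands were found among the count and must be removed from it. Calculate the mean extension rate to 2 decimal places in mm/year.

After corrections the count is 333 − 10 + 9 = 332 density bands.
With 2 density bands per year, 332 / 2 = 166 years.
Removing the 7.1 mm offcut leaves 1881.0 − 7.1 = 1873.9 mm.
Extension rate ≈ 1873.9 / 166 = 11.29 mm/year.

11.29 mm/year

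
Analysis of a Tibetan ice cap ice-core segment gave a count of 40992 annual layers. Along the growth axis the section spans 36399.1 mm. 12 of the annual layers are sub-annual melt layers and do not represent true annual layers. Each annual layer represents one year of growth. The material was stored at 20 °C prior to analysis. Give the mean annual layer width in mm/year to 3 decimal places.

True annual layer count = 40992 − 12 = 40980.
36399.1 mm over 40980 years gives 36399.1 / 40980 ≈ 0.888 mm/year.

0.888 mm/year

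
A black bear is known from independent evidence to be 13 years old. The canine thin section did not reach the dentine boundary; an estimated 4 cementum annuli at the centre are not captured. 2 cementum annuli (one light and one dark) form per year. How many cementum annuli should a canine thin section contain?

13 years at 2 cementum annuli per year gives 13 × 2 = 26 cementum annuli.
Less the 4 uncaptured cementum annuli: 26 − 4 = 22.

22 cementum annuli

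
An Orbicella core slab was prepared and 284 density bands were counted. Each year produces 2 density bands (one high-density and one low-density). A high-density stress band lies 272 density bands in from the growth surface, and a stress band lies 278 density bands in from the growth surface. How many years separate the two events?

Separation: 278 − 272 = 6 density bands.
Dividing by 2 density bands per year: 6 / 2 = 3 years.

3 years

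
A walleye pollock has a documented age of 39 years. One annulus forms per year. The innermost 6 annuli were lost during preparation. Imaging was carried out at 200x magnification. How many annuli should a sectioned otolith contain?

33 annuli

Expected annuli over 39 years: 39.
Less the 6 uncaptured annuli: 39 − 6 = 33.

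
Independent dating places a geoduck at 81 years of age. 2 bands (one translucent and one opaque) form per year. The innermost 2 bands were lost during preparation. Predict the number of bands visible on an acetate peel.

With 2 bands per year, 81 years would produce 81 × 2 = 162 bands.
Subtracting the 2 bands not captured gives 162 − 2 = 160 bands in the record.

160 bands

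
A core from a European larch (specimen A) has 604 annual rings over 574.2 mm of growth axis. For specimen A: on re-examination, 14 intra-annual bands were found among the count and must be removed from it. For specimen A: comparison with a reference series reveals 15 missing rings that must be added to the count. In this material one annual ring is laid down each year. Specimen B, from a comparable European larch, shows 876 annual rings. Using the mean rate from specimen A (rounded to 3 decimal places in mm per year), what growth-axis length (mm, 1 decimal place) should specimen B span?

Specimen A: adjusted count: 604 − 14 + 15 = 605 annual rings.
A: Mean rate = 574.2 mm / 605 years ≈ 0.949 mm/yr.
For B, 0.949 mm/year × 876 years = 831.3 mm.

831.3 mm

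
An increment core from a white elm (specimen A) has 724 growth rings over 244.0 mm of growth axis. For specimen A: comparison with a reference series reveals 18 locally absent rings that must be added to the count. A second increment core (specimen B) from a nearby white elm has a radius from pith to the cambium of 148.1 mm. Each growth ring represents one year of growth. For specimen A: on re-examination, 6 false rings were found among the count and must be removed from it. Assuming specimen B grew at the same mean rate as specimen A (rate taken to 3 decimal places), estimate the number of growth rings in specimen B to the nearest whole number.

446 growth rings

Specimen A: after corrections the count is 724 − 6 + 18 = 736 growth rings.
A: 244.0 mm over 736 years gives 244.0 / 736 ≈ 0.332 mm/yr.
Specimen B: 148.1 mm / 0.332 mm per year = 446.08 years ≈ 446 growth rings.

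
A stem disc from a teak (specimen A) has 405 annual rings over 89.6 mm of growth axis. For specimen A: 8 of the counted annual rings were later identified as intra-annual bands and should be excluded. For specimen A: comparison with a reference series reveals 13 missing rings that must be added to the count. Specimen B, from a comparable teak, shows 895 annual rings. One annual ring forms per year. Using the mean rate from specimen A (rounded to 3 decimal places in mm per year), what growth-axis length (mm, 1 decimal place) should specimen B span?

196.0 mm

Specimen A: true annual ring count = 405 − 8 + 13 = 410.
A: 89.6 mm over 410 years gives 89.6 / 410 ≈ 0.219 mm/year.
Length of B = 0.219 × 895 = 196.0 mm.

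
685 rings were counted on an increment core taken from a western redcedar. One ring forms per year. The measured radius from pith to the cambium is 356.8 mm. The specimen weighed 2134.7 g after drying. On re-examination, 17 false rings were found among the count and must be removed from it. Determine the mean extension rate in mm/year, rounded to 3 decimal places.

After corrections the count is 685 − 17 = 668 rings.
Mean rate = 356.8 mm / 668 years ≈ 0.534 mm/year.

0.534 mm/year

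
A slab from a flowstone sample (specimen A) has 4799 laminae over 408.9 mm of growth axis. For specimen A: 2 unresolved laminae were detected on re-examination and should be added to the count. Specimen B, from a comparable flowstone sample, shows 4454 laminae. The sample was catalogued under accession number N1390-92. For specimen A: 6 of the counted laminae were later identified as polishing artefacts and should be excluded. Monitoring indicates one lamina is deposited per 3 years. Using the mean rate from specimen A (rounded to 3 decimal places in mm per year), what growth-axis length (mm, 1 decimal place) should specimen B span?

Specimen A: correcting the raw count gives 4799 − 6 + 2 = 4795 true laminae.
Specimen A: multiplying by 3 years per lamina: 4795 × 3 = 14385 years.
A: Extension rate ≈ 408.9 / 14385 = 0.028 mm/yr.
Specimen B: multiplying by 3 years per lamina: 4454 × 3 = 13362 years. Length of B = 0.028 × 13362 = 374.1 mm.

374.1 mm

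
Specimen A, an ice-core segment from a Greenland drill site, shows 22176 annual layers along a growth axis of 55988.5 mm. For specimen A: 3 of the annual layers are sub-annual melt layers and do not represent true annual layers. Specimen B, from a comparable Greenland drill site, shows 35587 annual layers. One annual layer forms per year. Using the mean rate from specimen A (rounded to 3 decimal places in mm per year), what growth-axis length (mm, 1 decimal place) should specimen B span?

89857.2 mm

Specimen A: correcting the raw count gives 22176 − 3 = 22173 true annual layers.
A: Mean rate = 55988.5 mm / 22173 years ≈ 2.525 mm/year.
Length of B = 2.525 × 35587 = 89857.2 mm.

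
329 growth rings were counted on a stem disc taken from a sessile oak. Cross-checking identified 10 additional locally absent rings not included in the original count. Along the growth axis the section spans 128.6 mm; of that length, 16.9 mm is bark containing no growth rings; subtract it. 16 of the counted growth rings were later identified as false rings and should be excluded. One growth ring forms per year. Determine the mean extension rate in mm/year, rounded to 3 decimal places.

True growth ring count = 329 − 16 + 10 = 323.
Removing the 16.9 mm offcut leaves 128.6 − 16.9 = 111.7 mm.
111.7 mm over 323 years gives 111.7 / 323 ≈ 0.346 mm/year.

0.346 mm/year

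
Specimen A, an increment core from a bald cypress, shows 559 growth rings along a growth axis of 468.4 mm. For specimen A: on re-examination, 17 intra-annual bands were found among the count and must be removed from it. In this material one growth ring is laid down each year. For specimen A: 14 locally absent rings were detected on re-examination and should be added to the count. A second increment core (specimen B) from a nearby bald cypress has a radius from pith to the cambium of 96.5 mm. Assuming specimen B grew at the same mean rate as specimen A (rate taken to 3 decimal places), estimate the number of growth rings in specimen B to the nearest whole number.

Specimen A: adjusted count: 559 − 17 + 14 = 556 growth rings.
A: Extension rate ≈ 468.4 / 556 = 0.842 mm per year.
B spans 96.5 / 0.842 = 114.61 years ≈ 115 growth rings.

115 growth rings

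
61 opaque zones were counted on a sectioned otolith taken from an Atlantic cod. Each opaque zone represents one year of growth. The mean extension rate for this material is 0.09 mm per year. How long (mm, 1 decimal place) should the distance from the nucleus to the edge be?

The record spans 61 years at 0.09 mm per year.
Predicted length = 0.09 mm/year × 61 years = 5.5 mm.

5.5 mm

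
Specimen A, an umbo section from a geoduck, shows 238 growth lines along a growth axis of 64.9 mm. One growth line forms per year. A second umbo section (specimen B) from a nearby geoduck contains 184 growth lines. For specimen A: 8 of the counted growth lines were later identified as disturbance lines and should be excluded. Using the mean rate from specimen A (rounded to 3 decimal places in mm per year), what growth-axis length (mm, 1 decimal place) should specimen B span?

Specimen A: true growth line count = 238 − 8 = 230.
A: 64.9 mm over 230 years gives 64.9 / 230 ≈ 0.282 mm/yr.
For B, 0.282 mm/year × 184 years = 51.9 mm.

51.9 mm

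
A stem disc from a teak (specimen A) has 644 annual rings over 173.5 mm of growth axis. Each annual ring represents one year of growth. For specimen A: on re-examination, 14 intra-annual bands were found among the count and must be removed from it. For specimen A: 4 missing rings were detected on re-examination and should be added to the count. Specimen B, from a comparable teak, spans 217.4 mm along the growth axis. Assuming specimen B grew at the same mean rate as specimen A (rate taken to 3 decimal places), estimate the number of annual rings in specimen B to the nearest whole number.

Specimen A: true annual ring count = 644 − 14 + 4 = 634.
A: Extension rate ≈ 173.5 / 634 = 0.274 mm/yr.
For B, 217.4 / 0.274 = 793.43 years ≈ 793 annual rings.

793 annual rings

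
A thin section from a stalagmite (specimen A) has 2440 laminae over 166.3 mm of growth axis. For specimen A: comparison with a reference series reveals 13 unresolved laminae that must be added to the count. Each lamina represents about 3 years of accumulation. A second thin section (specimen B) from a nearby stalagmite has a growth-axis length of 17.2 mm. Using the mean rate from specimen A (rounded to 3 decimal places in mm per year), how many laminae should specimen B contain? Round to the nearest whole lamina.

249 laminae

Specimen A: correcting the raw count gives 2440 + 13 = 2453 true laminae.
Specimen A: multiplying by 3 years per lamina: 2453 × 3 = 7359 years.
A: 166.3 mm over 7359 years gives 166.3 / 7359 ≈ 0.023 mm/yr.
For B, 17.2 / 0.023 = 747.83 years; at 3 years per lamina that is 747.83 / 3 ≈ 249 laminae.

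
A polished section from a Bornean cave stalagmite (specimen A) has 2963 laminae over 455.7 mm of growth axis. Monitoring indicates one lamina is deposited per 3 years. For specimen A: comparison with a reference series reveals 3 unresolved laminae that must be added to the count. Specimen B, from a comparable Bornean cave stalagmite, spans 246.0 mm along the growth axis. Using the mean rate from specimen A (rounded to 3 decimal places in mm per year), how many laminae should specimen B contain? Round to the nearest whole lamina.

1608 laminae

Specimen A: true lamina count = 2963 + 3 = 2966.
Specimen A: multiplying by 3 years per lamina: 2966 × 3 = 8898 years.
A: Mean rate = 455.7 mm / 8898 years ≈ 0.051 mm/yr.
B spans 246.0 / 0.051 = 4823.53 years; at 3 years per lamina that is 4823.53 / 3 ≈ 1608 laminae.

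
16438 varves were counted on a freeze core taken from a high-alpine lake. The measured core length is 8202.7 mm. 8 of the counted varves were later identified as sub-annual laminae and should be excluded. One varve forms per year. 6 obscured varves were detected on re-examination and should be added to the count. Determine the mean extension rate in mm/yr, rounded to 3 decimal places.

0.499 mm/yr

Correcting the raw count gives 16438 − 8 + 6 = 16436 true varves.
8202.7 mm over 16436 years gives 8202.7 / 16436 ≈ 0.499 mm/yr.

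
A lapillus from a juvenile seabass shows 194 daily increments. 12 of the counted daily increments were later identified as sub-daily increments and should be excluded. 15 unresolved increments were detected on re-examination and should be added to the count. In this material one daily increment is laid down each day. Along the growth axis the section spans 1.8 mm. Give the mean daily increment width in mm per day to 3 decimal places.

0.009 mm per day

Correcting the raw count gives 194 − 12 + 15 = 197 true daily increments.
Extension rate ≈ 1.8 / 197 = 0.009 mm per day.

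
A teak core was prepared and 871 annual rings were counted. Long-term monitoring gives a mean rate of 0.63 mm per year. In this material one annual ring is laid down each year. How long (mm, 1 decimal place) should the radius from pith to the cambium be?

871 years of growth are recorded.
Predicted length = 0.63 mm/year × 871 years = 548.7 mm.

548.7 mm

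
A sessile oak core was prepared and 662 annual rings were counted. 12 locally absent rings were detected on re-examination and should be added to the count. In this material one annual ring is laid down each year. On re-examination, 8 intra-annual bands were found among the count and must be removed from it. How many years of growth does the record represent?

After corrections the count is 662 − 8 + 12 = 666 annual rings.
One annual ring per year makes the duration 666 years.

666 yr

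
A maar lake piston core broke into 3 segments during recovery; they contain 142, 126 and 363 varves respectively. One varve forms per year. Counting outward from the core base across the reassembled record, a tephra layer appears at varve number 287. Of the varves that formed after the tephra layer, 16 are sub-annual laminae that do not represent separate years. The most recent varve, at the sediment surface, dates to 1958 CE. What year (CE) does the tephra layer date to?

1630 CE

Total varves = 142 + 126 + 363 = 631.
The tephra layer sits at varve 287 from the core base, so 631 − 287 = 344 varves formed after it.
344 − 16 false = 328 true varves after the tephra layer.
The varve at the sediment surface is 1958 CE, so the tephra layer dates to 1958 − 328 = 1630 CE.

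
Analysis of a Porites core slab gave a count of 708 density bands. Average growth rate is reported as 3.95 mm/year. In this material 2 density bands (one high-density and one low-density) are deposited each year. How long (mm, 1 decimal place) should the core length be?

1398.3 mm

708 density bands at 2 per year is 708 / 2 = 354 years.
Predicted length = 3.95 mm/year × 354 years = 1398.3 mm.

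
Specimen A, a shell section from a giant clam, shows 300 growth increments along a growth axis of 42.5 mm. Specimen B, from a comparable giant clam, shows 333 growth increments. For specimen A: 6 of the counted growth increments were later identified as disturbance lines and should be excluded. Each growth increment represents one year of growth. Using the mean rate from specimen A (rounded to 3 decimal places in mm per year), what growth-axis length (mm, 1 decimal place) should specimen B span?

Specimen A: adjusted count: 300 − 6 = 294 growth increments.
A: Mean rate = 42.5 mm / 294 years ≈ 0.145 mm per year.
Length of B = 0.145 × 333 = 48.3 mm.

48.3 mm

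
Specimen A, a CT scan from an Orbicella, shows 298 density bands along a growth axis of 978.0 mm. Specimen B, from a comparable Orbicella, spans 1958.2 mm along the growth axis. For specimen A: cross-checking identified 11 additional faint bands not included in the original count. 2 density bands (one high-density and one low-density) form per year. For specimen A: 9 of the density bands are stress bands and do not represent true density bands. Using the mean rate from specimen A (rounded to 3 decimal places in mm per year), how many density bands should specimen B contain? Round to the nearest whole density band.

Specimen A: true density band count = 298 − 9 + 11 = 300.
Specimen A: with 2 density bands per year, 300 / 2 = 150 years.
A: 978.0 mm over 150 years gives 978.0 / 150 ≈ 6.520 mm/year.
B spans 1958.2 / 6.520 = 300.34 years; at 2 density bands per year that is 300.34 × 2 ≈ 601 density bands.

601 density bands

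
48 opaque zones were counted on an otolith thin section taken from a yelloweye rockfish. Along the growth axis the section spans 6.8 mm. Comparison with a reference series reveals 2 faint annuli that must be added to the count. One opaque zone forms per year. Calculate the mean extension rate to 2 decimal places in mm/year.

0.14 mm/year

True opaque zone count = 48 + 2 = 50.
Extension rate ≈ 6.8 / 50 = 0.14 mm/year.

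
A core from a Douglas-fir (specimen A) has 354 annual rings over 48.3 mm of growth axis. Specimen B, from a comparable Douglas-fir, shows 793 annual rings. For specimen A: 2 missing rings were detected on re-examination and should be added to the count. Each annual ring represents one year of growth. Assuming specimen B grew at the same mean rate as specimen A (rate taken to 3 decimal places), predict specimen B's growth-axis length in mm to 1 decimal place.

Specimen A: adjusted count: 354 + 2 = 356 annual rings.
A: Extension rate ≈ 48.3 / 356 = 0.136 mm/year.
Length of B = 0.136 × 793 = 107.8 mm.

107.8 mm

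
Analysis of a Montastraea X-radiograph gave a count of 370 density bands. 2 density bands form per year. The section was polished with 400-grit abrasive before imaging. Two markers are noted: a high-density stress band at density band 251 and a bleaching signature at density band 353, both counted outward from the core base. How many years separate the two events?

Separation: 353 − 251 = 102 density bands.
102 density bands at 2 per year is 102 / 2 = 51 years.

51 yr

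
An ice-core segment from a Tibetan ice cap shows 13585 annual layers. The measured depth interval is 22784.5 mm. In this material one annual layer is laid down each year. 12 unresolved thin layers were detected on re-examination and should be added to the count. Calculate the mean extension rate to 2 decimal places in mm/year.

1.68 mm/year

After corrections the count is 13585 + 12 = 13597 annual layers.
22784.5 mm over 13597 years gives 22784.5 / 13597 ≈ 1.68 mm/year.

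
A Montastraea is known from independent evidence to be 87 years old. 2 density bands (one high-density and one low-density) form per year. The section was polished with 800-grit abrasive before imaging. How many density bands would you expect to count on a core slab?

Expected density bands: 87 × 2 = 174.
So 174 density bands should be present.

174 density bands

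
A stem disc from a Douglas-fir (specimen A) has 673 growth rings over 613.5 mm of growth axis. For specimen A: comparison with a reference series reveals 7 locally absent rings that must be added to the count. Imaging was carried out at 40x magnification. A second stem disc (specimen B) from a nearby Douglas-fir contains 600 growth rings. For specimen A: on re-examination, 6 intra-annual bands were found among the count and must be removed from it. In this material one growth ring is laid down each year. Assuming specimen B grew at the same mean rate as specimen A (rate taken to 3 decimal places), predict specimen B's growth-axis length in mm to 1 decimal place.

546.0 mm

Specimen A: true growth ring count = 673 − 6 + 7 = 674.
A: Mean rate = 613.5 mm / 674 years ≈ 0.910 mm/year.
B's length ≈ 0.910 × 600 = 546.0 mm.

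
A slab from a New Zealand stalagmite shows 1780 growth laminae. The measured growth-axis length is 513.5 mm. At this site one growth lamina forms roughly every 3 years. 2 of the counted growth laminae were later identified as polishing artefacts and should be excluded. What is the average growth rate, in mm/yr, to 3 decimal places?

After corrections the count is 1780 − 2 = 1778 growth laminae.
1778 growth laminae at 3 years each span 1778 × 3 = 5334 years.
513.5 mm over 5334 years gives 513.5 / 5334 ≈ 0.096 mm/yr.

0.096 mm/yr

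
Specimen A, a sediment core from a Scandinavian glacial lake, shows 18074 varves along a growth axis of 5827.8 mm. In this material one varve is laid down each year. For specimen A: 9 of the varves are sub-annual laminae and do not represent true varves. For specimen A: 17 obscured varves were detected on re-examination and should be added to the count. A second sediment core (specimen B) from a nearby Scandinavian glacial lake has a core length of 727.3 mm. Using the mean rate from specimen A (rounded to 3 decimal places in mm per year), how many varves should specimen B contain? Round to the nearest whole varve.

2259 varves

Specimen A: adjusted count: 18074 − 9 + 17 = 18082 varves.
A: 5827.8 mm over 18082 years gives 5827.8 / 18082 ≈ 0.322 mm/year.
Specimen B: 727.3 mm / 0.322 mm per year = 2258.70 years ≈ 2259 varves.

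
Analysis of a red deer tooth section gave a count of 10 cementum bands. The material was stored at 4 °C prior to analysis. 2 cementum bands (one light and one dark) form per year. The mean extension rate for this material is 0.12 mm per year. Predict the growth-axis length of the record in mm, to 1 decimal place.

0.6 mm

10 cementum bands at 2 per year is 10 / 2 = 5 years.
5 years at 0.12 mm/year gives 0.12 × 5 = 0.6 mm.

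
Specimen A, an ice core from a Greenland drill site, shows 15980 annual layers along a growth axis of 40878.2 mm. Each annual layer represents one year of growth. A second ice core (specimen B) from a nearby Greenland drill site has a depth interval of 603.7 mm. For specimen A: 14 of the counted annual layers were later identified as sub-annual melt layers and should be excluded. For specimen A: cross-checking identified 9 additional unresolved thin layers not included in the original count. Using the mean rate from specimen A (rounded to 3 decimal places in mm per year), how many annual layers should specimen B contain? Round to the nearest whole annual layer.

236 annual layers

Specimen A: after corrections the count is 15980 − 14 + 9 = 15975 annual layers.
A: 40878.2 mm over 15975 years gives 40878.2 / 15975 ≈ 2.559 mm/year.
B spans 603.7 / 2.559 = 235.91 years ≈ 236 annual layers.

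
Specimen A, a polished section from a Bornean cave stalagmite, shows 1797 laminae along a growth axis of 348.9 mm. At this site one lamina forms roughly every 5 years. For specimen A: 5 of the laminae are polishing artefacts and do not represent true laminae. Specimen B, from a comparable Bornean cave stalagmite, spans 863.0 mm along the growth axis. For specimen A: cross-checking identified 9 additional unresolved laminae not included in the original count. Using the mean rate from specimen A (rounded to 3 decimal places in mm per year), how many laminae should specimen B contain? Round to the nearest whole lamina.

Specimen A: true lamina count = 1797 − 5 + 9 = 1801.
Specimen A: multiplying by 5 years per lamina: 1801 × 5 = 9005 years.
A: 348.9 mm over 9005 years gives 348.9 / 9005 ≈ 0.039 mm/yr.
B spans 863.0 / 0.039 = 22128.21 years; at 5 years per lamina that is 22128.21 / 5 ≈ 4426 laminae.

4426 laminae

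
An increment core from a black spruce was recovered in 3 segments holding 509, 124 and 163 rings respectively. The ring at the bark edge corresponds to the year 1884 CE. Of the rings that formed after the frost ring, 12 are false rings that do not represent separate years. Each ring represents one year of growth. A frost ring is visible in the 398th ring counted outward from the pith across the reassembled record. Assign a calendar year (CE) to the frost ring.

1498 CE

Total rings = 509 + 124 + 163 = 796.
Between ring 398 and the bark edge there are 796 − 398 = 398 rings.
Excluding 12 false rings: 398 − 12 = 386.
Counting back 386 years from 1884 CE places the frost ring in 1884 − 386 = 1498 CE.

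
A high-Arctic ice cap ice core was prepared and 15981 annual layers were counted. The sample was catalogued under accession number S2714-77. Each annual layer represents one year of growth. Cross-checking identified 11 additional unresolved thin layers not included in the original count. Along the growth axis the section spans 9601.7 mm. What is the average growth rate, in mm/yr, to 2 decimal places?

0.60 mm/yr

Adjusted count: 15981 + 11 = 15992 annual layers.
Mean rate = 9601.7 mm / 15992 years ≈ 0.60 mm/yr.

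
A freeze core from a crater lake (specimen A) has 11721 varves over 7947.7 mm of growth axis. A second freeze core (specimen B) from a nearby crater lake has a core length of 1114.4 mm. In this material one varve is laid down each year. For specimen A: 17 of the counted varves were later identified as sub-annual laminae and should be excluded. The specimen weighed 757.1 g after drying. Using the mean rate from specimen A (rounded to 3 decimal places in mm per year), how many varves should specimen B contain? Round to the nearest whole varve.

1641 varves

Specimen A: correcting the raw count gives 11721 − 17 = 11704 true varves.
A: Mean rate = 7947.7 mm / 11704 years ≈ 0.679 mm per year.
For B, 1114.4 / 0.679 = 1641.24 years ≈ 1641 varves.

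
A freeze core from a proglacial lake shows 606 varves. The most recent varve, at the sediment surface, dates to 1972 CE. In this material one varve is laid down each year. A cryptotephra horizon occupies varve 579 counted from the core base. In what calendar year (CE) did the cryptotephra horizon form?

The cryptotephra horizon sits at varve 579 from the core base, so 606 − 579 = 27 varves formed after it.
The varve at the sediment surface is 1972 CE, so the cryptotephra horizon dates to 1972 − 27 = 1945 CE.

1945 CE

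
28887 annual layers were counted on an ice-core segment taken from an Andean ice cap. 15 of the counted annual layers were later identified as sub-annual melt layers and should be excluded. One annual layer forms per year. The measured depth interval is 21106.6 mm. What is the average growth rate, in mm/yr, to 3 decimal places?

0.731 mm/yr

Correcting the raw count gives 28887 − 15 = 28872 true annual layers.
Extension rate ≈ 21106.6 / 28872 = 0.731 mm/yr.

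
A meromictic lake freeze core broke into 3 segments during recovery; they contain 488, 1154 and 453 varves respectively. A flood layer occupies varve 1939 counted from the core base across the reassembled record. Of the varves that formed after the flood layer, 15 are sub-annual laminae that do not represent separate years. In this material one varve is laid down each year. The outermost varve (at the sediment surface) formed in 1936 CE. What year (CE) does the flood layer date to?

Total varves = 488 + 1154 + 453 = 2095.
2095 − 1939 = 156 varves lie beyond the flood layer toward the sediment surface.
Excluding 15 false varves: 156 − 15 = 141.
Counting back 141 years from 1936 CE places the flood layer in 1936 − 141 = 1795 CE.

1795 CE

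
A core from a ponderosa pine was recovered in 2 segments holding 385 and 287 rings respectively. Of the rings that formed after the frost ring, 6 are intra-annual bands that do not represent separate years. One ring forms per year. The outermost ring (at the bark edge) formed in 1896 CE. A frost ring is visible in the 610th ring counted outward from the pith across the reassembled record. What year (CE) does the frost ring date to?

1840 CE

Total rings = 385 + 287 = 672.
672 − 610 = 62 rings lie beyond the frost ring toward the bark edge.
Excluding 6 false rings: 62 − 6 = 56.
1896 − 56 = 1840 CE.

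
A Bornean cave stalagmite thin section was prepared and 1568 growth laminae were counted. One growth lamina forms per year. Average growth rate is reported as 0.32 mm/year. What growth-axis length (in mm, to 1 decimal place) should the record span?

501.8 mm

The record spans 1568 years at 0.32 mm per year.
Length ≈ 0.32 × 1568 = 501.8 mm.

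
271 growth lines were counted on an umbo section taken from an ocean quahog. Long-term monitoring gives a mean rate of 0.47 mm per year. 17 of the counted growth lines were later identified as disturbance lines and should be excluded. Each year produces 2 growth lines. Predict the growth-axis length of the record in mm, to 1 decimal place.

True growth line count = 271 − 17 = 254.
254 growth lines at 2 per year is 254 / 2 = 127 years.
Length ≈ 0.47 × 127 = 59.7 mm.

59.7 mm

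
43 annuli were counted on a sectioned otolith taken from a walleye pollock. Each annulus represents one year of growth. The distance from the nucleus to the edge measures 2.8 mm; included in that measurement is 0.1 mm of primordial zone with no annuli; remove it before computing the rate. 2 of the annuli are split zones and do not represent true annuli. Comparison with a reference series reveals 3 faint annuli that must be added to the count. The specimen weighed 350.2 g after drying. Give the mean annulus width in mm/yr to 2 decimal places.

0.06 mm/yr

After corrections the count is 43 − 2 + 3 = 44 annuli.
Removing the 0.1 mm offcut leaves 2.8 − 0.1 = 2.7 mm.
2.7 mm over 44 years gives 2.7 / 44 ≈ 0.06 mm/yr.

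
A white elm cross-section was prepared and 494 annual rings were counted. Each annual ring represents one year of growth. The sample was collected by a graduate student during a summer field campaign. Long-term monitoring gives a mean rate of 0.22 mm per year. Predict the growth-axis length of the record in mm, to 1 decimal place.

108.7 mm

The record spans 494 years at 0.22 mm per year.
Length ≈ 0.22 × 494 = 108.7 mm.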